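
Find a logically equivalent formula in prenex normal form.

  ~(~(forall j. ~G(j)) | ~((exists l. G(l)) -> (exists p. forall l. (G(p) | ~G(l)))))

forall j. forall l. exists p. forall z1. (~G(j) & (~G(l) | G(p) | ~G(z1)))

First replace A → B with ¬A ∨ B.
  ~(~(forall j. ~G(j)) | ~(~(exists l. G(l)) | (exists p. forall l. (G(p) | ~G(l)))))
Push ¬ through the quantifiers and connectives to reach negation normal form:
  (forall j. ~G(j)) & ((forall l. ~G(l)) | (exists p. forall l. (G(p) | ~G(l))))
Standardize variables apart so no two quantifiers bind the same name: l↦z1.
  (forall j. ~G(j)) & ((forall l. ~G(l)) | (exists p. forall z1. (G(p) | ~G(z1))))
Finally move all quantifiers to the prefix:
  forall j. forall l. exists p. forall z1. (~G(j) & (~G(l) | G(p) | ~G(z1)))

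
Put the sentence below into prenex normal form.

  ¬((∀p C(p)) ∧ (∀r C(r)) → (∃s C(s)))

∀p ∀r ∀s (C(p) ∧ C(r) ∧ ¬C(s))

First replace A → B with ¬A ∨ B.
  ¬(¬((∀p C(p)) ∧ (∀r C(r))) ∨ (∃s C(s)))
Move each ¬ inward, flipping quantifiers it crosses:
  (∀p C(p)) ∧ (∀r C(r)) ∧ (∀s ¬C(s))
All bound variables are already distinct, so no renaming is needed.
Extract every quantifier outward, since the variables are now distinct and don't occur free across branches:
  ∀p ∀r ∀s (C(p) ∧ C(r) ∧ ¬C(s))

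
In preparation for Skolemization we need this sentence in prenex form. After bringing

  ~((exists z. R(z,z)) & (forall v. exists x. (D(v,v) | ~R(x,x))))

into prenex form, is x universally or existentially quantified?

universal

Drive negations inward (¬∀x A ≡ ∃x ¬A, ¬∃x A ≡ ∀x ¬A, De Morgan for ∧/∨):
  (forall z. ~R(z,z)) | (exists v. forall x. (~D(v,v) & R(x,x)))
All bound variables are already distinct, so no renaming is needed.
Finally move all quantifiers to the prefix:
  forall z. exists v. forall x. (~R(z,z) | ~D(v,v) & R(x,x))
The quantifier exists x sits under an odd number of negations, so it flips to forall x.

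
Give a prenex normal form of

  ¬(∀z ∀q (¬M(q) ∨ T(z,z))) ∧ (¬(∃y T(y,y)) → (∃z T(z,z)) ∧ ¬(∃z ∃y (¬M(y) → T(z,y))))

First replace A → B with ¬A ∨ B.
  ¬(∀z ∀q (¬M(q) ∨ T(z,z))) ∧ (¬¬(∃y T(y,y)) ∨ (∃z T(z,z)) ∧ ¬(∃z ∃y (¬¬M(y) ∨ T(z,y))))
Drive negations inward (¬∀x A ≡ ∃x ¬A, ¬∃x A ≡ ∀x ¬A, De Morgan for ∧/∨):
  (∃z ∃q (M(q) ∧ ¬T(z,z))) ∧ ((∃y T(y,y)) ∨ (∃z T(z,z)) ∧ (∀z ∀y (¬M(y) ∧ ¬T(z,y))))
Standardize variables apart so no two quantifiers bind the same name: z↦a, z↦b, y↦c.
  (∃z ∃q (M(q) ∧ ¬T(z,z))) ∧ ((∃y T(y,y)) ∨ (∃a T(a,a)) ∧ (∀b ∀c (¬M(c) ∧ ¬T(b,c))))
Pull the quantifiers to the front (each side's bound variable is not free in the other side):
  ∃z ∃q ∃y ∃a ∀b ∀c (M(q) ∧ ¬T(z,z) ∧ (T(y,y) ∨ T(a,a) ∧ ¬M(c) ∧ ¬T(b,c)))

∃z ∃q ∃y ∃a ∀b ∀c (M(q) ∧ ¬T(z,z) ∧ (T(y,y) ∨ T(a,a) ∧ ¬M(c) ∧ ¬T(b,c)))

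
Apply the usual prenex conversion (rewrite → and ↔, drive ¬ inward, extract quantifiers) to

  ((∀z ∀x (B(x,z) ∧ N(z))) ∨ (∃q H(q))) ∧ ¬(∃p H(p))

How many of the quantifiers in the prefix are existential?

Move each ¬ inward, flipping quantifiers it crosses:
  ((∀z ∀x (B(x,z) ∧ N(z))) ∨ (∃q H(q))) ∧ (∀p ¬H(p))
Extract every quantifier outward, since the variables are now distinct and don't occur free across branches:
  ∀z ∀x ∃q ∀p ((B(x,z) ∧ N(z) ∨ H(q)) ∧ ¬H(p))
The prefix is ∀z ∀x ∃q ∀p: 3 universal, 1 existential.

1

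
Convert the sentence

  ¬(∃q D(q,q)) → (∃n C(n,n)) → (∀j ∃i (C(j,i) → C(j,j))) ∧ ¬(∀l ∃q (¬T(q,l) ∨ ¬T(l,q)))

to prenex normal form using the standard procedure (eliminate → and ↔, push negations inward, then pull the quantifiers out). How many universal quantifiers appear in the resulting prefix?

First replace A → B with ¬A ∨ B.
  ¬¬(∃q D(q,q)) ∨ ¬(∃n C(n,n)) ∨ (∀j ∃i (¬C(j,i) ∨ C(j,j))) ∧ ¬(∀l ∃q (¬T(q,l) ∨ ¬T(l,q)))
Push ¬ through the quantifiers and connectives to reach negation normal form:
  (∃q D(q,q)) ∨ (∀n ¬C(n,n)) ∨ (∀j ∃i (¬C(j,i) ∨ C(j,j))) ∧ (∃l ∀q (T(q,l) ∧ T(l,q)))
Standardize variables apart so no two quantifiers bind the same name: q↦r.
  (∃q D(q,q)) ∨ (∀n ¬C(n,n)) ∨ (∀j ∃i (¬C(j,i) ∨ C(j,j))) ∧ (∃l ∀r (T(r,l) ∧ T(l,r)))
Extract every quantifier outward, since the variables are now distinct and don't occur free across branches:
  ∃q ∀n ∀j ∃i ∃l ∀r (D(q,q) ∨ ¬C(n,n) ∨ (¬C(j,i) ∨ C(j,j)) ∧ T(r,l) ∧ T(l,r))
The prefix is ∃q ∀n ∀j ∃i ∃l ∀r: 3 universal, 3 existential.

3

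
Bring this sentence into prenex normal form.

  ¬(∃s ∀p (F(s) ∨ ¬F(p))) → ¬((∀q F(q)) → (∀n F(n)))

Rewrite implications/biconditionals: A → B as ¬A ∨ B.
  ¬¬(∃s ∀p (F(s) ∨ ¬F(p))) ∨ ¬(¬(∀q F(q)) ∨ (∀n F(n)))
Move each ¬ inward, flipping quantifiers it crosses:
  (∃s ∀p (F(s) ∨ ¬F(p))) ∨ (∀q F(q)) ∧ (∃n ¬F(n))
All bound variables are already distinct, so no renaming is needed.
Finally move all quantifiers to the prefix:
  ∃s ∀p ∀q ∃n (F(s) ∨ ¬F(p) ∨ F(q) ∧ ¬F(n))

∃s ∀p ∀q ∃n (F(s) ∨ ¬F(p) ∨ F(q) ∧ ¬F(n))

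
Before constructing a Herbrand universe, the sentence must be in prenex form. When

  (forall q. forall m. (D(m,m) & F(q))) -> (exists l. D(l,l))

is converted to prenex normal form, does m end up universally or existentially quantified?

existential

Eliminate → and ↔ using ¬ and ∨.
  ~(forall q. forall m. (D(m,m) & F(q))) | (exists l. D(l,l))
Push ¬ through the quantifiers and connectives to reach negation normal form:
  (exists q. exists m. (~D(m,m) | ~F(q))) | (exists l. D(l,l))
All bound variables are already distinct, so no renaming is needed.
Pull the quantifiers to the front (each side's bound variable is not free in the other side):
  exists q. exists m. exists l. (~D(m,m) | ~F(q) | D(l,l))
The quantifier forall m sits under an odd number of negations (counting the antecedent side of each →), so it flips to exists m.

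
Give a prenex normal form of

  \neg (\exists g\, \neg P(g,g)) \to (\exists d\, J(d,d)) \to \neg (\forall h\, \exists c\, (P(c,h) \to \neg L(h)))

Rewrite implications/biconditionals: A → B as ¬A ∨ B.
  \neg \neg (\exists g\, \neg P(g,g)) \lor \neg (\exists d\, J(d,d)) \lor \neg (\forall h\, \exists c\, (\neg P(c,h) \lor \neg L(h)))
Push ¬ through the quantifiers and connectives to reach negation normal form:
  (\exists g\, \neg P(g,g)) \lor (\forall d\, \neg J(d,d)) \lor (\exists h\, \forall c\, (P(c,h) \land L(h)))
All bound variables are already distinct, so no renaming is needed.
Finally move all quantifiers to the prefix:
  \exists g\, \forall d\, \exists h\, \forall c\, (\neg P(g,g) \lor \neg J(d,d) \lor P(c,h) \land L(h))

\exists g\, \forall d\, \exists h\, \forall c\, (\neg P(g,g) \lor \neg J(d,d) \lor P(c,h) \land L(h))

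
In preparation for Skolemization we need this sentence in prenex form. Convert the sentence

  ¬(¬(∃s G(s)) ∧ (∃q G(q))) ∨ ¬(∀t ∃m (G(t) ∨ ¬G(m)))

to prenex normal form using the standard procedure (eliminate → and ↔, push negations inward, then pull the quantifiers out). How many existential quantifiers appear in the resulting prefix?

2

Move each ¬ inward, flipping quantifiers it crosses:
  (∃s G(s)) ∨ (∀q ¬G(q)) ∨ (∃t ∀m (¬G(t) ∧ G(m)))
Finally move all quantifiers to the prefix:
  ∃s ∀q ∃t ∀m (G(s) ∨ ¬G(q) ∨ ¬G(t) ∧ G(m))
The prefix is ∃s ∀q ∃t ∀m: 2 universal, 2 existential.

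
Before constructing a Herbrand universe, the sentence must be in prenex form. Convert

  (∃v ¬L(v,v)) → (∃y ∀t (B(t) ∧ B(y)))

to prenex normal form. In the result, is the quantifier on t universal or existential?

universal

Eliminate → and ↔ using ¬ and ∨.
  ¬(∃v ¬L(v,v)) ∨ (∃y ∀t (B(t) ∧ B(y)))
Push ¬ through the quantifiers and connectives to reach negation normal form:
  (∀v L(v,v)) ∨ (∃y ∀t (B(t) ∧ B(y)))
All bound variables are already distinct, so no renaming is needed.
Extract every quantifier outward, since the variables are now distinct and don't occur free across branches:
  ∀v ∃y ∀t (L(v,v) ∨ B(t) ∧ B(y))
The quantifier ∀t sits under an even number of negations (counting the antecedent side of each →), so it remains universal.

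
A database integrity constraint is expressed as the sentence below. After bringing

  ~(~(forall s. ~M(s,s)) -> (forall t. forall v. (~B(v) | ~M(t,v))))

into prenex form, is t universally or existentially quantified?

existential

Eliminate → and ↔ using ¬ and ∨.
  ~(~~(forall s. ~M(s,s)) | (forall t. forall v. (~B(v) | ~M(t,v))))
Move each ¬ inward, flipping quantifiers it crosses:
  (exists s. M(s,s)) & (exists t. exists v. (B(v) & M(t,v)))
Extract every quantifier outward, since the variables are now distinct and don't occur free across branches:
  exists s. exists t. exists v. (M(s,s) & B(v) & M(t,v))
The quantifier forall t sits under an odd number of negations (counting the antecedent side of each →), so it flips to exists t.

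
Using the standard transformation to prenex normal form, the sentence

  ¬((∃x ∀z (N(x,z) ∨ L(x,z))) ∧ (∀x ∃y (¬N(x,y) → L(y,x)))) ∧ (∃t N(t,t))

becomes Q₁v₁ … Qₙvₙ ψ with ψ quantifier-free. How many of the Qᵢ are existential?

3

First replace A → B with ¬A ∨ B.
  ¬((∃x ∀z (N(x,z) ∨ L(x,z))) ∧ (∀x ∃y (¬¬N(x,y) ∨ L(y,x)))) ∧ (∃t N(t,t))
Drive negations inward (¬∀x A ≡ ∃x ¬A, ¬∃x A ≡ ∀x ¬A, De Morgan for ∧/∨):
  ((∀x ∃z (¬N(x,z) ∧ ¬L(x,z))) ∨ (∃x ∀y (¬N(x,y) ∧ ¬L(y,x)))) ∧ (∃t N(t,t))
Rename bound variables to avoid capture: x↦b.
  ((∀x ∃z (¬N(x,z) ∧ ¬L(x,z))) ∨ (∃b ∀y (¬N(b,y) ∧ ¬L(y,b)))) ∧ (∃t N(t,t))
Pull the quantifiers to the front (each side's bound variable is not free in the other side):
  ∀x ∃z ∃b ∀y ∃t ((¬N(x,z) ∧ ¬L(x,z) ∨ ¬N(b,y) ∧ ¬L(y,b)) ∧ N(t,t))
The prefix is ∀x ∃z ∃b ∀y ∃t: 2 universal, 3 existential.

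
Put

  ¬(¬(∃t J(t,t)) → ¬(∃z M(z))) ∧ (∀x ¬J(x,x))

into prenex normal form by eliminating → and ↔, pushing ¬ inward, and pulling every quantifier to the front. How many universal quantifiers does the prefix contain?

2

Rewrite implications/biconditionals: A → B as ¬A ∨ B.
  ¬(¬¬(∃t J(t,t)) ∨ ¬(∃z M(z))) ∧ (∀x ¬J(x,x))
Push ¬ through the quantifiers and connectives to reach negation normal form:
  (∀t ¬J(t,t)) ∧ (∃z M(z)) ∧ (∀x ¬J(x,x))
All bound variables are already distinct, so no renaming is needed.
Pull the quantifiers to the front (each side's bound variable is not free in the other side):
  ∀t ∃z ∀x (¬J(t,t) ∧ M(z) ∧ ¬J(x,x))
The prefix is ∀t ∃z ∀x: 2 universal, 1 existential.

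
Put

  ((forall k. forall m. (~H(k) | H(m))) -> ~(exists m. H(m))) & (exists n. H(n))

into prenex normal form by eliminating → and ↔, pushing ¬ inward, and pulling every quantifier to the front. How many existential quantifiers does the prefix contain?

3

First replace A → B with ¬A ∨ B.
  (~(forall k. forall m. (~H(k) | H(m))) | ~(exists m. H(m))) & (exists n. H(n))
Push ¬ through the quantifiers and connectives to reach negation normal form:
  ((exists k. exists m. (H(k) & ~H(m))) | (forall m. ~H(m))) & (exists n. H(n))
Give each quantifier a distinct variable: m↦t.
  ((exists k. exists m. (H(k) & ~H(m))) | (forall t. ~H(t))) & (exists n. H(n))
Pull the quantifiers to the front (each side's bound variable is not free in the other side):
  exists k. exists m. forall t. exists n. ((H(k) & ~H(m) | ~H(t)) & H(n))
The prefix is exists k exists m forall t exists n: 1 universal, 3 existential.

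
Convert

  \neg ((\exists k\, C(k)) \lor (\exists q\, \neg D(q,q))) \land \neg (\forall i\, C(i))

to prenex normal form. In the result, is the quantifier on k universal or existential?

universal

Push ¬ through the quantifiers and connectives to reach negation normal form:
  (\forall k\, \neg C(k)) \land (\forall q\, D(q,q)) \land (\exists i\, \neg C(i))
All bound variables are already distinct, so no renaming is needed.
Extract every quantifier outward, since the variables are now distinct and don't occur free across branches:
  \forall k\, \forall q\, \exists i\, (\neg C(k) \land D(q,q) \land \neg C(i))
The quantifier \exists k sits under an odd number of negations, so it flips to \forall k.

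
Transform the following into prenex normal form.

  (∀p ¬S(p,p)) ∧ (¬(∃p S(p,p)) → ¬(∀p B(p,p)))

∀p ∃v ∃r (¬S(p,p) ∧ (S(v,v) ∨ ¬B(r,r)))

Eliminate → and ↔ using ¬ and ∨.
  (∀p ¬S(p,p)) ∧ (¬¬(∃p S(p,p)) ∨ ¬(∀p B(p,p)))
Drive negations inward (¬∀x A ≡ ∃x ¬A, ¬∃x A ≡ ∀x ¬A, De Morgan for ∧/∨):
  (∀p ¬S(p,p)) ∧ ((∃p S(p,p)) ∨ (∃p ¬B(p,p)))
Standardize variables apart so no two quantifiers bind the same name: p↦v, p↦r.
  (∀p ¬S(p,p)) ∧ ((∃v S(v,v)) ∨ (∃r ¬B(r,r)))
Finally move all quantifiers to the prefix:
  ∀p ∃v ∃r (¬S(p,p) ∧ (S(v,v) ∨ ¬B(r,r)))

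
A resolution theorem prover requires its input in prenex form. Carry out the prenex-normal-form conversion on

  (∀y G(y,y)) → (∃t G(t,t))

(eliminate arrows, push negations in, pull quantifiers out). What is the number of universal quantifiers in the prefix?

First replace A → B with ¬A ∨ B.
  ¬(∀y G(y,y)) ∨ (∃t G(t,t))
Push ¬ through the quantifiers and connectives to reach negation normal form:
  (∃y ¬G(y,y)) ∨ (∃t G(t,t))
All bound variables are already distinct, so no renaming is needed.
Extract every quantifier outward, since the variables are now distinct and don't occur free across branches:
  ∃y ∃t (¬G(y,y) ∨ G(t,t))
The prefix is ∃y ∃t: 0 universal, 2 existential.

0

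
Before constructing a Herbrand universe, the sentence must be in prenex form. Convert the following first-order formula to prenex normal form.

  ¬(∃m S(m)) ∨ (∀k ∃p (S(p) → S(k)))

∀m ∀k ∃p (¬S(m) ∨ ¬S(p) ∨ S(k))

First replace A → B with ¬A ∨ B.
  ¬(∃m S(m)) ∨ (∀k ∃p (¬S(p) ∨ S(k)))
Drive negations inward (¬∀x A ≡ ∃x ¬A, ¬∃x A ≡ ∀x ¬A, De Morgan for ∧/∨):
  (∀m ¬S(m)) ∨ (∀k ∃p (¬S(p) ∨ S(k)))
All bound variables are already distinct, so no renaming is needed.
Finally move all quantifiers to the prefix:
  ∀m ∀k ∃p (¬S(m) ∨ ¬S(p) ∨ S(k))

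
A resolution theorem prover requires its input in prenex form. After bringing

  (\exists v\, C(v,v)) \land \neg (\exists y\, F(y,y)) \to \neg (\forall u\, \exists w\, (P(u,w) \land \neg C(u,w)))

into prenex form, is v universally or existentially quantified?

First replace A → B with ¬A ∨ B.
  \neg ((\exists v\, C(v,v)) \land \neg (\exists y\, F(y,y))) \lor \neg (\forall u\, \exists w\, (P(u,w) \land \neg C(u,w)))
Drive negations inward (¬∀x A ≡ ∃x ¬A, ¬∃x A ≡ ∀x ¬A, De Morgan for ∧/∨):
  (\forall v\, \neg C(v,v)) \lor (\exists y\, F(y,y)) \lor (\exists u\, \forall w\, (\neg P(u,w) \lor C(u,w)))
Pull the quantifiers to the front (each side's bound variable is not free in the other side):
  \forall v\, \exists y\, \exists u\, \forall w\, (\neg C(v,v) \lor F(y,y) \lor \neg P(u,w) \lor C(u,w))
The quantifier \exists v sits under an odd number of negations (counting the antecedent side of each →), so it flips to \forall v.

universal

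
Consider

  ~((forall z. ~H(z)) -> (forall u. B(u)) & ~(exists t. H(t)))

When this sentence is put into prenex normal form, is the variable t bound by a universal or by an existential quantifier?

Eliminate → and ↔ using ¬ and ∨.
  ~(~(forall z. ~H(z)) | (forall u. B(u)) & ~(exists t. H(t)))
Move each ¬ inward, flipping quantifiers it crosses:
  (forall z. ~H(z)) & ((exists u. ~B(u)) | (exists t. H(t)))
All bound variables are already distinct, so no renaming is needed.
Pull the quantifiers to the front (each side's bound variable is not free in the other side):
  forall z. exists u. exists t. (~H(z) & (~B(u) | H(t)))
The quantifier exists t sits under an even number of negations (counting the antecedent side of each →), so it remains existential.

existential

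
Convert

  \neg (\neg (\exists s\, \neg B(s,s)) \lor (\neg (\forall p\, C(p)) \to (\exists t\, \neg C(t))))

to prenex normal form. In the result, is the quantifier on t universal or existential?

Eliminate → and ↔ using ¬ and ∨.
  \neg (\neg (\exists s\, \neg B(s,s)) \lor \neg \neg (\forall p\, C(p)) \lor (\exists t\, \neg C(t)))
Push ¬ through the quantifiers and connectives to reach negation normal form:
  (\exists s\, \neg B(s,s)) \land (\exists p\, \neg C(p)) \land (\forall t\, C(t))
All bound variables are already distinct, so no renaming is needed.
Extract every quantifier outward, since the variables are now distinct and don't occur free across branches:
  \exists s\, \exists p\, \forall t\, (\neg B(s,s) \land \neg C(p) \land C(t))
The quantifier \exists t sits under an odd number of negations (counting the antecedent side of each →), so it flips to \forall t.

universal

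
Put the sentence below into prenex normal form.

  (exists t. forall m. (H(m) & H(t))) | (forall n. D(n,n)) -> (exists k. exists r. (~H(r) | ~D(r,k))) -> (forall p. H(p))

First replace A → B with ¬A ∨ B.
  ~((exists t. forall m. (H(m) & H(t))) | (forall n. D(n,n))) | ~(exists k. exists r. (~H(r) | ~D(r,k))) | (forall p. H(p))
Move each ¬ inward, flipping quantifiers it crosses:
  (forall t. exists m. (~H(m) | ~H(t))) & (exists n. ~D(n,n)) | (forall k. forall r. (H(r) & D(r,k))) | (forall p. H(p))
All bound variables are already distinct, so no renaming is needed.
Extract every quantifier outward, since the variables are now distinct and don't occur free across branches:
  forall t. exists m. exists n. forall k. forall r. forall p. ((~H(m) | ~H(t)) & ~D(n,n) | H(r) & D(r,k) | H(p))

forall t. exists m. exists n. forall k. forall r. forall p. ((~H(m) | ~H(t)) & ~D(n,n) | H(r) & D(r,k) | H(p))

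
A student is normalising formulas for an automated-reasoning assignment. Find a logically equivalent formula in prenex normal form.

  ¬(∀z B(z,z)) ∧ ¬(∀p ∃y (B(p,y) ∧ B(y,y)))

∃z ∃p ∀y (¬B(z,z) ∧ (¬B(p,y) ∨ ¬B(y,y)))

Move each ¬ inward, flipping quantifiers it crosses:
  (∃z ¬B(z,z)) ∧ (∃p ∀y (¬B(p,y) ∨ ¬B(y,y)))
All bound variables are already distinct, so no renaming is needed.
Extract every quantifier outward, since the variables are now distinct and don't occur free across branches:
  ∃z ∃p ∀y (¬B(z,z) ∧ (¬B(p,y) ∨ ¬B(y,y)))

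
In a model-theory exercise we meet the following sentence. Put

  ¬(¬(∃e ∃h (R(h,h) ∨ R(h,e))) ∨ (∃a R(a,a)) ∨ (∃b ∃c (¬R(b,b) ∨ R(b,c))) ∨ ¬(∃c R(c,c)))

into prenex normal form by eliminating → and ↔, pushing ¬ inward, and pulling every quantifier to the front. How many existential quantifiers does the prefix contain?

Move each ¬ inward, flipping quantifiers it crosses:
  (∃e ∃h (R(h,h) ∨ R(h,e))) ∧ (∀a ¬R(a,a)) ∧ (∀b ∀c (R(b,b) ∧ ¬R(b,c))) ∧ (∃c R(c,c))
Standardize variables apart so no two quantifiers bind the same name: c↦y1.
  (∃e ∃h (R(h,h) ∨ R(h,e))) ∧ (∀a ¬R(a,a)) ∧ (∀b ∀c (R(b,b) ∧ ¬R(b,c))) ∧ (∃y1 R(y1,y1))
Extract every quantifier outward, since the variables are now distinct and don't occur free across branches:
  ∃e ∃h ∀a ∀b ∀c ∃y1 ((R(h,h) ∨ R(h,e)) ∧ ¬R(a,a) ∧ R(b,b) ∧ ¬R(b,c) ∧ R(y1,y1))
The prefix is ∃e ∃h ∀a ∀b ∀c ∃y1: 3 universal, 3 existential.

3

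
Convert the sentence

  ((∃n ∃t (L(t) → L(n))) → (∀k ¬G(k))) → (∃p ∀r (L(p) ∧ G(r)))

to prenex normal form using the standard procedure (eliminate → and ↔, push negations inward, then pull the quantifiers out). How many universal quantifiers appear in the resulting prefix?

Eliminate → and ↔ using ¬ and ∨.
  ¬(¬(∃n ∃t (¬L(t) ∨ L(n))) ∨ (∀k ¬G(k))) ∨ (∃p ∀r (L(p) ∧ G(r)))
Drive negations inward (¬∀x A ≡ ∃x ¬A, ¬∃x A ≡ ∀x ¬A, De Morgan for ∧/∨):
  (∃n ∃t (¬L(t) ∨ L(n))) ∧ (∃k G(k)) ∨ (∃p ∀r (L(p) ∧ G(r)))
All bound variables are already distinct, so no renaming is needed.
Extract every quantifier outward, since the variables are now distinct and don't occur free across branches:
  ∃n ∃t ∃k ∃p ∀r ((¬L(t) ∨ L(n)) ∧ G(k) ∨ L(p) ∧ G(r))
The prefix is ∃n ∃t ∃k ∃p ∀r: 1 universal, 4 existential.

1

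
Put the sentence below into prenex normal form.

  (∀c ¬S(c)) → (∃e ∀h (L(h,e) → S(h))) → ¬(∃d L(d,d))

Rewrite implications/biconditionals: A → B as ¬A ∨ B.
  ¬(∀c ¬S(c)) ∨ ¬(∃e ∀h (¬L(h,e) ∨ S(h))) ∨ ¬(∃d L(d,d))
Drive negations inward (¬∀x A ≡ ∃x ¬A, ¬∃x A ≡ ∀x ¬A, De Morgan for ∧/∨):
  (∃c S(c)) ∨ (∀e ∃h (L(h,e) ∧ ¬S(h))) ∨ (∀d ¬L(d,d))
Extract every quantifier outward, since the variables are now distinct and don't occur free across branches:
  ∃c ∀e ∃h ∀d (S(c) ∨ L(h,e) ∧ ¬S(h) ∨ ¬L(d,d))

∃c ∀e ∃h ∀d (S(c) ∨ L(h,e) ∧ ¬S(h) ∨ ¬L(d,d))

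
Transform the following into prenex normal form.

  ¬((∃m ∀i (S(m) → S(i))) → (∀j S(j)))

∃m ∀i ∃j ((¬S(m) ∨ S(i)) ∧ ¬S(j))

Rewrite implications/biconditionals: A → B as ¬A ∨ B.
  ¬(¬(∃m ∀i (¬S(m) ∨ S(i))) ∨ (∀j S(j)))
Drive negations inward (¬∀x A ≡ ∃x ¬A, ¬∃x A ≡ ∀x ¬A, De Morgan for ∧/∨):
  (∃m ∀i (¬S(m) ∨ S(i))) ∧ (∃j ¬S(j))
Extract every quantifier outward, since the variables are now distinct and don't occur free across branches:
  ∃m ∀i ∃j ((¬S(m) ∨ S(i)) ∧ ¬S(j))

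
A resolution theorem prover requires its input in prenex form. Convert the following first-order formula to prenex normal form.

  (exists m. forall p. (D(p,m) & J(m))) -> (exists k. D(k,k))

First replace A → B with ¬A ∨ B.
  ~(exists m. forall p. (D(p,m) & J(m))) | (exists k. D(k,k))
Move each ¬ inward, flipping quantifiers it crosses:
  (forall m. exists p. (~D(p,m) | ~J(m))) | (exists k. D(k,k))
All bound variables are already distinct, so no renaming is needed.
Extract every quantifier outward, since the variables are now distinct and don't occur free across branches:
  forall m. exists p. exists k. (~D(p,m) | ~J(m) | D(k,k))

forall m. exists p. exists k. (~D(p,m) | ~J(m) | D(k,k))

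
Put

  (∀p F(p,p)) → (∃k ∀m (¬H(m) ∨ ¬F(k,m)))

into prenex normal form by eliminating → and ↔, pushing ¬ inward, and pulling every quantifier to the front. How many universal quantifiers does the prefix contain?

1

Eliminate → and ↔ using ¬ and ∨.
  ¬(∀p F(p,p)) ∨ (∃k ∀m (¬H(m) ∨ ¬F(k,m)))
Move each ¬ inward, flipping quantifiers it crosses:
  (∃p ¬F(p,p)) ∨ (∃k ∀m (¬H(m) ∨ ¬F(k,m)))
All bound variables are already distinct, so no renaming is needed.
Finally move all quantifiers to the prefix:
  ∃p ∃k ∀m (¬F(p,p) ∨ ¬H(m) ∨ ¬F(k,m))
The prefix is ∃p ∃k ∀m: 1 universal, 2 existential.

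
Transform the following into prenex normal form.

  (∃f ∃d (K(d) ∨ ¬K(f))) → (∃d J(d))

Eliminate → and ↔ using ¬ and ∨.
  ¬(∃f ∃d (K(d) ∨ ¬K(f))) ∨ (∃d J(d))
Move each ¬ inward, flipping quantifiers it crosses:
  (∀f ∀d (¬K(d) ∧ K(f))) ∨ (∃d J(d))
Give each quantifier a distinct variable: d↦a.
  (∀f ∀d (¬K(d) ∧ K(f))) ∨ (∃a J(a))
Pull the quantifiers to the front (each side's bound variable is not free in the other side):
  ∀f ∀d ∃a (¬K(d) ∧ K(f) ∨ J(a))

∀f ∀d ∃a (¬K(d) ∧ K(f) ∨ J(a))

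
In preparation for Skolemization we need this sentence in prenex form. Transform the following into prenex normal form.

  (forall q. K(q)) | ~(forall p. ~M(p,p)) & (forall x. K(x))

forall q. exists p. forall x. (K(q) | M(p,p) & K(x))

Drive negations inward (¬∀x A ≡ ∃x ¬A, ¬∃x A ≡ ∀x ¬A, De Morgan for ∧/∨):
  (forall q. K(q)) | (exists p. M(p,p)) & (forall x. K(x))
Finally move all quantifiers to the prefix:
  forall q. exists p. forall x. (K(q) | M(p,p) & K(x))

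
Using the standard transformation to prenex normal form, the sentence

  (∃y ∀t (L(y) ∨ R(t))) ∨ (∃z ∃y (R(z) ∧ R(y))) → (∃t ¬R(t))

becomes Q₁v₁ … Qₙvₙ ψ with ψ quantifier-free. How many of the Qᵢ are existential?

Eliminate → and ↔ using ¬ and ∨.
  ¬((∃y ∀t (L(y) ∨ R(t))) ∨ (∃z ∃y (R(z) ∧ R(y)))) ∨ (∃t ¬R(t))
Move each ¬ inward, flipping quantifiers it crosses:
  (∀y ∃t (¬L(y) ∧ ¬R(t))) ∧ (∀z ∀y (¬R(z) ∨ ¬R(y))) ∨ (∃t ¬R(t))
Rename bound variables to avoid capture: y↦y1, t↦w.
  (∀y ∃t (¬L(y) ∧ ¬R(t))) ∧ (∀z ∀y1 (¬R(z) ∨ ¬R(y1))) ∨ (∃w ¬R(w))
Extract every quantifier outward, since the variables are now distinct and don't occur free across branches:
  ∀y ∃t ∀z ∀y1 ∃w (¬L(y) ∧ ¬R(t) ∧ (¬R(z) ∨ ¬R(y1)) ∨ ¬R(w))
The prefix is ∀y ∃t ∀z ∀y1 ∃w: 3 universal, 2 existential.

2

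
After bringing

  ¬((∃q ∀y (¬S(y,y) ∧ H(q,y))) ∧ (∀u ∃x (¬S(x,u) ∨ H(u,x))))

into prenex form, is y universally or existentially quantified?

existential

Move each ¬ inward, flipping quantifiers it crosses:
  (∀q ∃y (S(y,y) ∨ ¬H(q,y))) ∨ (∃u ∀x (S(x,u) ∧ ¬H(u,x)))
Extract every quantifier outward, since the variables are now distinct and don't occur free across branches:
  ∀q ∃y ∃u ∀x (S(y,y) ∨ ¬H(q,y) ∨ S(x,u) ∧ ¬H(u,x))
The quantifier ∀y sits under an odd number of negations, so it flips to ∃y.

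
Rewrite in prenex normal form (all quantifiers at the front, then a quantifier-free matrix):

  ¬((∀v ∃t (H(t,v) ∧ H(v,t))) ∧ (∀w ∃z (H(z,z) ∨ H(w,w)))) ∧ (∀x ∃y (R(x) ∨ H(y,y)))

Drive negations inward (¬∀x A ≡ ∃x ¬A, ¬∃x A ≡ ∀x ¬A, De Morgan for ∧/∨):
  ((∃v ∀t (¬H(t,v) ∨ ¬H(v,t))) ∨ (∃w ∀z (¬H(z,z) ∧ ¬H(w,w)))) ∧ (∀x ∃y (R(x) ∨ H(y,y)))
Pull the quantifiers to the front (each side's bound variable is not free in the other side):
  ∃v ∀t ∃w ∀z ∀x ∃y ((¬H(t,v) ∨ ¬H(v,t) ∨ ¬H(z,z) ∧ ¬H(w,w)) ∧ (R(x) ∨ H(y,y)))

∃v ∀t ∃w ∀z ∀x ∃y ((¬H(t,v) ∨ ¬H(v,t) ∨ ¬H(z,z) ∧ ¬H(w,w)) ∧ (R(x) ∨ H(y,y)))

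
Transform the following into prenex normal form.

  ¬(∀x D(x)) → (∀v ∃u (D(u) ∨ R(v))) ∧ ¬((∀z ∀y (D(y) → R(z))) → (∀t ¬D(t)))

First replace A → B with ¬A ∨ B.
  ¬¬(∀x D(x)) ∨ (∀v ∃u (D(u) ∨ R(v))) ∧ ¬(¬(∀z ∀y (¬D(y) ∨ R(z))) ∨ (∀t ¬D(t)))
Move each ¬ inward, flipping quantifiers it crosses:
  (∀x D(x)) ∨ (∀v ∃u (D(u) ∨ R(v))) ∧ (∀z ∀y (¬D(y) ∨ R(z))) ∧ (∃t D(t))
Pull the quantifiers to the front (each side's bound variable is not free in the other side):
  ∀x ∀v ∃u ∀z ∀y ∃t (D(x) ∨ (D(u) ∨ R(v)) ∧ (¬D(y) ∨ R(z)) ∧ D(t))

∀x ∀v ∃u ∀z ∀y ∃t (D(x) ∨ (D(u) ∨ R(v)) ∧ (¬D(y) ∨ R(z)) ∧ D(t))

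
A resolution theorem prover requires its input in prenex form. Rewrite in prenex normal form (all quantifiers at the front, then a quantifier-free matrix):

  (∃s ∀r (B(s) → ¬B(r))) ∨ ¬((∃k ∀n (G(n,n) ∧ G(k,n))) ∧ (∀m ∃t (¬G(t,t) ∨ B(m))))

Eliminate → and ↔ using ¬ and ∨.
  (∃s ∀r (¬B(s) ∨ ¬B(r))) ∨ ¬((∃k ∀n (G(n,n) ∧ G(k,n))) ∧ (∀m ∃t (¬G(t,t) ∨ B(m))))
Drive negations inward (¬∀x A ≡ ∃x ¬A, ¬∃x A ≡ ∀x ¬A, De Morgan for ∧/∨):
  (∃s ∀r (¬B(s) ∨ ¬B(r))) ∨ (∀k ∃n (¬G(n,n) ∨ ¬G(k,n))) ∨ (∃m ∀t (G(t,t) ∧ ¬B(m)))
All bound variables are already distinct, so no renaming is needed.
Extract every quantifier outward, since the variables are now distinct and don't occur free across branches:
  ∃s ∀r ∀k ∃n ∃m ∀t (¬B(s) ∨ ¬B(r) ∨ ¬G(n,n) ∨ ¬G(k,n) ∨ G(t,t) ∧ ¬B(m))

∃s ∀r ∀k ∃n ∃m ∀t (¬B(s) ∨ ¬B(r) ∨ ¬G(n,n) ∨ ¬G(k,n) ∨ G(t,t) ∧ ¬B(m))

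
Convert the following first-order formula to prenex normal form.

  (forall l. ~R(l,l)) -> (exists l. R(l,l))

exists l. exists z. (R(l,l) | R(z,z))

First replace A → B with ¬A ∨ B.
  ~(forall l. ~R(l,l)) | (exists l. R(l,l))
Move each ¬ inward, flipping quantifiers it crosses:
  (exists l. R(l,l)) | (exists l. R(l,l))
Rename bound variables to avoid capture: l↦z.
  (exists l. R(l,l)) | (exists z. R(z,z))
Pull the quantifiers to the front (each side's bound variable is not free in the other side):
  exists l. exists z. (R(l,l) | R(z,z))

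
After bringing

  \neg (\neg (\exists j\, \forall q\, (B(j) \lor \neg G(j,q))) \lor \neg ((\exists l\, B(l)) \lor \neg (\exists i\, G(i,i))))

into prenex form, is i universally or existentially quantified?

universal

Push ¬ through the quantifiers and connectives to reach negation normal form:
  (\exists j\, \forall q\, (B(j) \lor \neg G(j,q))) \land ((\exists l\, B(l)) \lor (\forall i\, \neg G(i,i)))
All bound variables are already distinct, so no renaming is needed.
Pull the quantifiers to the front (each side's bound variable is not free in the other side):
  \exists j\, \forall q\, \exists l\, \forall i\, ((B(j) \lor \neg G(j,q)) \land (B(l) \lor \neg G(i,i)))
The quantifier \exists i sits under an odd number of negations, so it flips to \forall i.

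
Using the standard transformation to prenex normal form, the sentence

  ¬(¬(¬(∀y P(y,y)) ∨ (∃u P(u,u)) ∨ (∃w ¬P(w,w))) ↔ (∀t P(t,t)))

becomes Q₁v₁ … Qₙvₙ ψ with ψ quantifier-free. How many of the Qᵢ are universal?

Eliminate → and ↔ using ¬ and ∨; A ↔ B as (¬A ∨ B) ∧ (¬B ∨ A).
  ¬((¬¬(¬(∀y P(y,y)) ∨ (∃u P(u,u)) ∨ (∃w ¬P(w,w))) ∨ (∀t P(t,t))) ∧ (¬(∀t P(t,t)) ∨ ¬(¬(∀y P(y,y)) ∨ (∃u P(u,u)) ∨ (∃w ¬P(w,w)))))
Drive negations inward (¬∀x A ≡ ∃x ¬A, ¬∃x A ≡ ∀x ¬A, De Morgan for ∧/∨):
  (∀y P(y,y)) ∧ (∀u ¬P(u,u)) ∧ (∀w P(w,w)) ∧ (∃t ¬P(t,t)) ∨ (∀t P(t,t)) ∧ ((∃y ¬P(y,y)) ∨ (∃u P(u,u)) ∨ (∃w ¬P(w,w)))
Standardize variables apart so no two quantifiers bind the same name: t↦v, y↦a, u↦x, w↦u1.
  (∀y P(y,y)) ∧ (∀u ¬P(u,u)) ∧ (∀w P(w,w)) ∧ (∃t ¬P(t,t)) ∨ (∀v P(v,v)) ∧ ((∃a ¬P(a,a)) ∨ (∃x P(x,x)) ∨ (∃u1 ¬P(u1,u1)))
Extract every quantifier outward, since the variables are now distinct and don't occur free across branches:
  ∀y ∀u ∀w ∃t ∀v ∃a ∃x ∃u1 (P(y,y) ∧ ¬P(u,u) ∧ P(w,w) ∧ ¬P(t,t) ∨ P(v,v) ∧ (¬P(a,a) ∨ P(x,x) ∨ ¬P(u1,u1)))
The prefix is ∀y ∀u ∀w ∃t ∀v ∃a ∃x ∃u1: 4 universal, 4 existential.

4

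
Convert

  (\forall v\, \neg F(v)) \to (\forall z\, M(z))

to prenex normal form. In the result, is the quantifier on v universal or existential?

existential

Eliminate → and ↔ using ¬ and ∨.
  \neg (\forall v\, \neg F(v)) \lor (\forall z\, M(z))
Push ¬ through the quantifiers and connectives to reach negation normal form:
  (\exists v\, F(v)) \lor (\forall z\, M(z))
All bound variables are already distinct, so no renaming is needed.
Extract every quantifier outward, since the variables are now distinct and don't occur free across branches:
  \exists v\, \forall z\, (F(v) \lor M(z))
The quantifier \forall v sits under an odd number of negations (counting the antecedent side of each →), so it flips to \exists v.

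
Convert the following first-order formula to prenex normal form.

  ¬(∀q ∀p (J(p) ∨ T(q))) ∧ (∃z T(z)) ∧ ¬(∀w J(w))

∃q ∃p ∃z ∃w (¬J(p) ∧ ¬T(q) ∧ T(z) ∧ ¬J(w))

Move each ¬ inward, flipping quantifiers it crosses:
  (∃q ∃p (¬J(p) ∧ ¬T(q))) ∧ (∃z T(z)) ∧ (∃w ¬J(w))
Pull the quantifiers to the front (each side's bound variable is not free in the other side):
  ∃q ∃p ∃z ∃w (¬J(p) ∧ ¬T(q) ∧ T(z) ∧ ¬J(w))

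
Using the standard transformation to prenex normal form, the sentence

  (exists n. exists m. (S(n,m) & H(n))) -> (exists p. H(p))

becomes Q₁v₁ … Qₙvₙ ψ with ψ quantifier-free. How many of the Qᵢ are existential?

Rewrite implications/biconditionals: A → B as ¬A ∨ B.
  ~(exists n. exists m. (S(n,m) & H(n))) | (exists p. H(p))
Push ¬ through the quantifiers and connectives to reach negation normal form:
  (forall n. forall m. (~S(n,m) | ~H(n))) | (exists p. H(p))
Pull the quantifiers to the front (each side's bound variable is not free in the other side):
  forall n. forall m. exists p. (~S(n,m) | ~H(n) | H(p))
The prefix is forall n forall m exists p: 2 universal, 1 existential.

1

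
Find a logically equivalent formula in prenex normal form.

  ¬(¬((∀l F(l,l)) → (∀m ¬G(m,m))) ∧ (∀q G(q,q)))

∃l ∀m ∃q (¬F(l,l) ∨ ¬G(m,m) ∨ ¬G(q,q))

Rewrite implications/biconditionals: A → B as ¬A ∨ B.
  ¬(¬(¬(∀l F(l,l)) ∨ (∀m ¬G(m,m))) ∧ (∀q G(q,q)))
Push ¬ through the quantifiers and connectives to reach negation normal form:
  (∃l ¬F(l,l)) ∨ (∀m ¬G(m,m)) ∨ (∃q ¬G(q,q))
All bound variables are already distinct, so no renaming is needed.
Pull the quantifiers to the front (each side's bound variable is not free in the other side):
  ∃l ∀m ∃q (¬F(l,l) ∨ ¬G(m,m) ∨ ¬G(q,q))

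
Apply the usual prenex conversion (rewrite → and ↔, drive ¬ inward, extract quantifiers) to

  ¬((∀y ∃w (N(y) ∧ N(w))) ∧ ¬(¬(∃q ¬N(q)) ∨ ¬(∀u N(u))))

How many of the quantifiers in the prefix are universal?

Push ¬ through the quantifiers and connectives to reach negation normal form:
  (∃y ∀w (¬N(y) ∨ ¬N(w))) ∨ (∀q N(q)) ∨ (∃u ¬N(u))
All bound variables are already distinct, so no renaming is needed.
Finally move all quantifiers to the prefix:
  ∃y ∀w ∀q ∃u (¬N(y) ∨ ¬N(w) ∨ N(q) ∨ ¬N(u))
The prefix is ∃y ∀w ∀q ∃u: 2 universal, 2 existential.

2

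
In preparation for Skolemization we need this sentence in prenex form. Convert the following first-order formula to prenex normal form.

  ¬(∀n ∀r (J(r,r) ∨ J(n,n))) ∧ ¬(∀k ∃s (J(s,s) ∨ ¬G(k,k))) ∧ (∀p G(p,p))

Drive negations inward (¬∀x A ≡ ∃x ¬A, ¬∃x A ≡ ∀x ¬A, De Morgan for ∧/∨):
  (∃n ∃r (¬J(r,r) ∧ ¬J(n,n))) ∧ (∃k ∀s (¬J(s,s) ∧ G(k,k))) ∧ (∀p G(p,p))
All bound variables are already distinct, so no renaming is needed.
Finally move all quantifiers to the prefix:
  ∃n ∃r ∃k ∀s ∀p (¬J(r,r) ∧ ¬J(n,n) ∧ ¬J(s,s) ∧ G(k,k) ∧ G(p,p))

∃n ∃r ∃k ∀s ∀p (¬J(r,r) ∧ ¬J(n,n) ∧ ¬J(s,s) ∧ G(k,k) ∧ G(p,p))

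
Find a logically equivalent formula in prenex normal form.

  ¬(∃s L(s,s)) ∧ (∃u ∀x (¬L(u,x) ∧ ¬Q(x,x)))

Move each ¬ inward, flipping quantifiers it crosses:
  (∀s ¬L(s,s)) ∧ (∃u ∀x (¬L(u,x) ∧ ¬Q(x,x)))
Pull the quantifiers to the front (each side's bound variable is not free in the other side):
  ∀s ∃u ∀x (¬L(s,s) ∧ ¬L(u,x) ∧ ¬Q(x,x))

∀s ∃u ∀x (¬L(s,s) ∧ ¬L(u,x) ∧ ¬Q(x,x))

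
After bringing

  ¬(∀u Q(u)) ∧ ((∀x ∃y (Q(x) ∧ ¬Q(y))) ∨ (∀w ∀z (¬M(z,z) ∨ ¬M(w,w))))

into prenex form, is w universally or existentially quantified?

universal

Push ¬ through the quantifiers and connectives to reach negation normal form:
  (∃u ¬Q(u)) ∧ ((∀x ∃y (Q(x) ∧ ¬Q(y))) ∨ (∀w ∀z (¬M(z,z) ∨ ¬M(w,w))))
Pull the quantifiers to the front (each side's bound variable is not free in the other side):
  ∃u ∀x ∃y ∀w ∀z (¬Q(u) ∧ (Q(x) ∧ ¬Q(y) ∨ ¬M(z,z) ∨ ¬M(w,w)))
The quantifier ∀w sits under an even number of negations, so it remains universal.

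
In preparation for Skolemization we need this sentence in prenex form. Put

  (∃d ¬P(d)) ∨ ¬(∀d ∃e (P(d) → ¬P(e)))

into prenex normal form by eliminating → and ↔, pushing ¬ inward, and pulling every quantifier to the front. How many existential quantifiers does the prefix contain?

2

Rewrite implications/biconditionals: A → B as ¬A ∨ B.
  (∃d ¬P(d)) ∨ ¬(∀d ∃e (¬P(d) ∨ ¬P(e)))
Drive negations inward (¬∀x A ≡ ∃x ¬A, ¬∃x A ≡ ∀x ¬A, De Morgan for ∧/∨):
  (∃d ¬P(d)) ∨ (∃d ∀e (P(d) ∧ P(e)))
Rename bound variables to avoid capture: d↦u.
  (∃d ¬P(d)) ∨ (∃u ∀e (P(u) ∧ P(e)))
Extract every quantifier outward, since the variables are now distinct and don't occur free across branches:
  ∃d ∃u ∀e (¬P(d) ∨ P(u) ∧ P(e))
The prefix is ∃d ∃u ∀e: 1 universal, 2 existential.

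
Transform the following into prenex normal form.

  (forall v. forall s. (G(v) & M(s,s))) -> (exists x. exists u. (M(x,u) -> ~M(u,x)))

Eliminate → and ↔ using ¬ and ∨.
  ~(forall v. forall s. (G(v) & M(s,s))) | (exists x. exists u. (~M(x,u) | ~M(u,x)))
Move each ¬ inward, flipping quantifiers it crosses:
  (exists v. exists s. (~G(v) | ~M(s,s))) | (exists x. exists u. (~M(x,u) | ~M(u,x)))
All bound variables are already distinct, so no renaming is needed.
Finally move all quantifiers to the prefix:
  exists v. exists s. exists x. exists u. (~G(v) | ~M(s,s) | ~M(x,u) | ~M(u,x))

exists v. exists s. exists x. exists u. (~G(v) | ~M(s,s) | ~M(x,u) | ~M(u,x))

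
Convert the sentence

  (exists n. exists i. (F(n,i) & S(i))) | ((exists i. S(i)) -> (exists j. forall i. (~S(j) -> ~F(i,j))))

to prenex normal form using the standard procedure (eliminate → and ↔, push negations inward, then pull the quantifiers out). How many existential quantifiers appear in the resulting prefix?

First replace A → B with ¬A ∨ B.
  (exists n. exists i. (F(n,i) & S(i))) | ~(exists i. S(i)) | (exists j. forall i. (~~S(j) | ~F(i,j)))
Push ¬ through the quantifiers and connectives to reach negation normal form:
  (exists n. exists i. (F(n,i) & S(i))) | (forall i. ~S(i)) | (exists j. forall i. (S(j) | ~F(i,j)))
Give each quantifier a distinct variable: i↦s, i↦v.
  (exists n. exists i. (F(n,i) & S(i))) | (forall s. ~S(s)) | (exists j. forall v. (S(j) | ~F(v,j)))
Pull the quantifiers to the front (each side's bound variable is not free in the other side):
  exists n. exists i. forall s. exists j. forall v. (F(n,i) & S(i) | ~S(s) | S(j) | ~F(v,j))
The prefix is exists n exists i forall s exists j forall v: 2 universal, 3 existential.

3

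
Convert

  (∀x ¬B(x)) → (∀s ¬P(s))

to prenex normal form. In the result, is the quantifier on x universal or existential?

Rewrite implications/biconditionals: A → B as ¬A ∨ B.
  ¬(∀x ¬B(x)) ∨ (∀s ¬P(s))
Push ¬ through the quantifiers and connectives to reach negation normal form:
  (∃x B(x)) ∨ (∀s ¬P(s))
Finally move all quantifiers to the prefix:
  ∃x ∀s (B(x) ∨ ¬P(s))
The quantifier ∀x sits under an odd number of negations (counting the antecedent side of each →), so it flips to ∃x.

existential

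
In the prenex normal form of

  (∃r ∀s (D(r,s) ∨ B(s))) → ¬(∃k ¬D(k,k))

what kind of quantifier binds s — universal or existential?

First replace A → B with ¬A ∨ B.
  ¬(∃r ∀s (D(r,s) ∨ B(s))) ∨ ¬(∃k ¬D(k,k))
Drive negations inward (¬∀x A ≡ ∃x ¬A, ¬∃x A ≡ ∀x ¬A, De Morgan for ∧/∨):
  (∀r ∃s (¬D(r,s) ∧ ¬B(s))) ∨ (∀k D(k,k))
Finally move all quantifiers to the prefix:
  ∀r ∃s ∀k (¬D(r,s) ∧ ¬B(s) ∨ D(k,k))
The quantifier ∀s sits under an odd number of negations (counting the antecedent side of each →), so it flips to ∃s.

existential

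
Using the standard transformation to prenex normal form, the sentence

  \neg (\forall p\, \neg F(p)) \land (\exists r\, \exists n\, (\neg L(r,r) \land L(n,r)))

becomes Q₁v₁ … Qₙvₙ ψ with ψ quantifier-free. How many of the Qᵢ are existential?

3

Move each ¬ inward, flipping quantifiers it crosses:
  (\exists p\, F(p)) \land (\exists r\, \exists n\, (\neg L(r,r) \land L(n,r)))
Finally move all quantifiers to the prefix:
  \exists p\, \exists r\, \exists n\, (F(p) \land \neg L(r,r) \land L(n,r))
The prefix is \exists p \exists r \exists n: 0 universal, 3 existential.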